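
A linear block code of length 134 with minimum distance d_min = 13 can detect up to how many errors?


Detection capability = d_min - 1 = 13 - 1 = 12

12 errors


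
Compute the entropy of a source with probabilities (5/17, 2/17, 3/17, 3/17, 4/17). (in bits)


H = -sum(p_i * log2(p_i)). Terms: -(5/17)*log2(5/17) = 0.519275; -(2/17)*log2(2/17) = 0.363231; -(3/17)*log2(3/17) = 0.441618; -(3/17)*log2(3/17) = 0.441618; -(4/17)*log2(4/17) = 0.491168. H = 0.519275 + 0.363231 + 0.441618 + 0.441618 + 0.491168 = 2.2569

2.2569 bits


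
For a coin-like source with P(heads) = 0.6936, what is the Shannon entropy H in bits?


H = -p*log2(p) - (1-p)*log2(1-p). -0.6936*log2(0.6936) = 0.366099; -0.3064*log2(0.3064) = 0.522875. H = 0.366099 + 0.522875 = 0.889

0.889 bits


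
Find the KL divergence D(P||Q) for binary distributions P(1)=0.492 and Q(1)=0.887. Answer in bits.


KL = p*log2(p/q) + (1-p)*log2((1-p)/(1-q)) = 0.492*log2(0.492/0.887) + 0.508*log2(0.508/0.113) = 0.6833

0.6833 bits


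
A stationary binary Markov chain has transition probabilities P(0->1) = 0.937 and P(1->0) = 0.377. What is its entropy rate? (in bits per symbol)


Stationary distribution: pi_0 = p10/(p01+p10) = 0.2869, pi_1 = 0.7131. Entropy rate H' = pi_0*H(p01) + pi_1*H(p10) = 0.2869*0.3392 + 0.7131*0.9559 = 0.779

0.779 bits/symbol


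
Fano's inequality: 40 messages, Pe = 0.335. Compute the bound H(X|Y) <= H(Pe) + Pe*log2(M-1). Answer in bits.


H(Pe) = -Pe*log2(Pe) - (1-Pe)*log2(1-Pe) = -0.335*log2(0.335) - 0.665*log2(0.665) = 0.528552 + 0.391402 = 0.92. Pe*log2(M-1) = 0.335*log2(39) = 1.770610. Bound = H(Pe) + Pe*log2(M-1) = 0.528552 + 0.391402 + 1.770610 = 2.6906

2.6906 bits


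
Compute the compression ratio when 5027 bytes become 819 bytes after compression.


Ratio = original / compressed = 5027 / 819 = 6.138

6.138


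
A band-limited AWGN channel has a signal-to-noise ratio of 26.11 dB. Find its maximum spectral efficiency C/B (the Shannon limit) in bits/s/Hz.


SNR_linear = 10^(26.11/10) = 408.3194; C/B = log2(1 + SNR_linear) = log2(1 + 408.3194) = 8.6771

8.6771 bits/s/Hz


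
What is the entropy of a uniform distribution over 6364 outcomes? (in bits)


H = log2(n) = log2(6364) = 12.6357

12.6357 bits


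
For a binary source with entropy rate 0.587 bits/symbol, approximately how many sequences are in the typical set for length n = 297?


log2|A_typical| = nH = 297 * 0.587 = 174.339, so |A_typical| ~ 2^174.339 = 3.029e+52

3.029e+52


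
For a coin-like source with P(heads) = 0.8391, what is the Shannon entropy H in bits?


H = -p*log2(p) - (1-p)*log2(1-p). -0.8391*log2(0.8391) = 0.212364; -0.1609*log2(0.1609) = 0.424094. H = 0.212364 + 0.424094 = 0.6365

0.6365 bits


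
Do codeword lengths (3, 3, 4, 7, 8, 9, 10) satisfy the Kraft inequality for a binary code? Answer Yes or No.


Kraft sum = sum(2^(-l_i)) = 0.3271, need <= 1. Result: satisfied (a binary prefix-free code with these lengths exists)

Yes


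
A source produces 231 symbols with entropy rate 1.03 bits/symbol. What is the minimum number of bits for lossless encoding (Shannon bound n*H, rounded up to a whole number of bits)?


Minimum bits >= n * H = 231 * 1.03 = 237.93, rounded up to a whole number of bits = 238

238 bits


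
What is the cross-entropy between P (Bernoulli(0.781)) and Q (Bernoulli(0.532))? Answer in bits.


H(P,Q) = -p*log2(q) - (1-p)*log2(1-q). -0.781*log2(0.532) = 0.711102; -0.219*log2(0.468) = 0.239897. H(P,Q) = 0.711102 + 0.239897 = 0.951

0.951 bits


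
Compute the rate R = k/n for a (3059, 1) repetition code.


Rate = k/n = 1/3059

1/3059


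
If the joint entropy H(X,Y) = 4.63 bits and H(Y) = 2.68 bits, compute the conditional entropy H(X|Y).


H(X|Y) = H(X,Y) - H(Y) = 4.63 - 2.68 = 1.95

1.95 bits


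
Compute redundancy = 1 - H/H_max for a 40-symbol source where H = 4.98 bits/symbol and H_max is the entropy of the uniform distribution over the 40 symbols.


H_max = log2(K) = log2(40) = 5.3219 bits/symbol. Redundancy = 1 - H/H_max = 1 - 4.98/5.3219 = 1 - 0.9358 = 0.0642

0.0642


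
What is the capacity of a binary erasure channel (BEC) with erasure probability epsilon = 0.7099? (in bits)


C = 1 - epsilon = 1 - 0.7099 = 0.2901

0.2901 bits


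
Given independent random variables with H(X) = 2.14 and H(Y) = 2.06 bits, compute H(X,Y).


For independent variables, H(X,Y) = H(X) + H(Y) = 2.14 + 2.06 = 4.2

4.2 bits


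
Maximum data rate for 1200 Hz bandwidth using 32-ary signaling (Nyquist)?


Rate = 2 * B * log2(M) = 2 * 1200 * 5.0 = 12000.0

12000.0 bps


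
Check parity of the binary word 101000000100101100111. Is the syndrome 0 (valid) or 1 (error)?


Syndrome = XOR of all bits = 1 XOR 0 XOR 1 XOR 0 XOR 0 XOR 0 XOR 0 XOR 0 XOR 0 XOR 1 XOR 0 XOR 0 XOR 1 XOR 0 XOR 1 XOR 1 XOR 0 XOR 0 XOR 1 XOR 1 XOR 1 = 1

1


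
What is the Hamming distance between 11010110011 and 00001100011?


Count differing positions: ^ ^ . ^ ^ . ^ . . . . = 5 differences

5


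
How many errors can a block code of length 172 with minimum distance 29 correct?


Correction capability = floor((d-1)/2) = floor((29-1)/2) = 14

14 errors


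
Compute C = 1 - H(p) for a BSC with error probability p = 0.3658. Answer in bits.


H(p) = -p*log2(p) - (1-p)*log2(1-p) = -0.3658*log2(0.3658) - 0.6342*log2(0.6342) = 0.530729 + 0.416663 = 0.9474. C = 1 - H(p) = 1 - 0.9474 = 0.0526

0.0526 bits


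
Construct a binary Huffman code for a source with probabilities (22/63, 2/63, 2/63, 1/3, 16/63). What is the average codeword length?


Huffman construction (repeatedly merge the two least-probable nodes; each merge adds 1 bit to every symbol beneath it): 2/63 + 2/63 = 4/63; 4/63 + 16/63 = 20/63; 20/63 + 1/3 = 41/63; 22/63 + 41/63 = 1. Resulting codeword lengths (in the order the probabilities were given): (1, 4, 4, 2, 3). L_avg = sum(p_i * l_i) = 22/63*1 + 2/63*4 + 2/63*4 + 1/3*2 + 16/63*3 = 128/63 = 2.0317

2.0317 bits


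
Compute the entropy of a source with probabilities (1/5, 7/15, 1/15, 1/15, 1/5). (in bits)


H = -sum(p_i * log2(p_i)). Terms: -(1/5)*log2(1/5) = 0.464386; -(7/15)*log2(7/15) = 0.513117; -(1/15)*log2(1/15) = 0.260459; -(1/15)*log2(1/15) = 0.260459; -(1/5)*log2(1/5) = 0.464386. H = 0.464386 + 0.513117 + 0.260459 + 0.260459 + 0.464386 = 1.9628

1.9628 bits


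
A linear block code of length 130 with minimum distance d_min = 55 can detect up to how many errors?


Detection capability = d_min - 1 = 55 - 1 = 54

54 errors


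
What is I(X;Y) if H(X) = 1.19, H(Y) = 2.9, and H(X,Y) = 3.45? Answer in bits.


I(X;Y) = H(X) + H(Y) - H(X,Y) = 1.19 + 2.9 - 3.45 = 0.64

0.64 bits


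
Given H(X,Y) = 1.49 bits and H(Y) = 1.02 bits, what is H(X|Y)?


H(X|Y) = H(X,Y) - H(Y) = 1.49 - 1.02 = 0.47

0.47 bits


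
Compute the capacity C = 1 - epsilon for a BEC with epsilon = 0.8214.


C = 1 - epsilon = 1 - 0.8214 = 0.1786

0.1786 bits


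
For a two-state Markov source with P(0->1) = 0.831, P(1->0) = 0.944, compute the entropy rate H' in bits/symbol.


Stationary distribution: pi_0 = p10/(p01+p10) = 0.5318, pi_1 = 0.4682. Entropy rate H' = pi_0*H(p01) + pi_1*H(p10) = 0.5318*0.6554 + 0.4682*0.3114 = 0.4943

0.4943 bits/symbol


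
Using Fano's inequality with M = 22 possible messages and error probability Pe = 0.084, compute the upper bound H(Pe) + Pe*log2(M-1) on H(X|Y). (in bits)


H(Pe) = -Pe*log2(Pe) - (1-Pe)*log2(1-Pe) = -0.084*log2(0.084) - 0.916*log2(0.916) = 0.300171 + 0.115948 = 0.4161. Pe*log2(M-1) = 0.084*log2(21) = 0.368955. Bound = H(Pe) + Pe*log2(M-1) = 0.300171 + 0.115948 + 0.368955 = 0.7851

0.7851 bits


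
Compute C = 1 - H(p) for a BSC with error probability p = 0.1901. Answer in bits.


H(p) = -p*log2(p) - (1-p)*log2(1-p) = -0.1901*log2(0.1901) - 0.8099*log2(0.8099) = 0.455322 + 0.246359 = 0.7017. C = 1 - H(p) = 1 - 0.7017 = 0.2983

0.2983 bits


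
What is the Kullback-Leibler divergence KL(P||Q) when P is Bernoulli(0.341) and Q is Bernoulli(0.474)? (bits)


KL = p*log2(p/q) + (1-p)*log2((1-p)/(1-q)) = 0.341*log2(0.341/0.474) + 0.659*log2(0.659/0.526) = 0.0523

0.0523 bits


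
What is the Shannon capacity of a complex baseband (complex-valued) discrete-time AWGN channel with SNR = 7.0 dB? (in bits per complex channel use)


SNR_linear = 10^(7.0/10) = 5.0119; C = log2(1 + SNR_linear) = log2(1 + 5.0119) = 2.5878

2.5878 bits/channel use


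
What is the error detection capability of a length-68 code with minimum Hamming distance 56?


Detection capability = d_min - 1 = 56 - 1 = 55

55 errors


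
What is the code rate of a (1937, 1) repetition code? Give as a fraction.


Rate = k/n = 1/1937

1/1937


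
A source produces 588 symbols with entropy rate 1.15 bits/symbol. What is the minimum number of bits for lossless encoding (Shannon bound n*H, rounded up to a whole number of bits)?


Minimum bits >= n * H = 588 * 1.15 = 676.2, rounded up to a whole number of bits = 677

677 bits


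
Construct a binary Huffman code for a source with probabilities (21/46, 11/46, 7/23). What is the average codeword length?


Huffman construction (repeatedly merge the two least-probable nodes; each merge adds 1 bit to every symbol beneath it): 11/46 + 7/23 = 25/46; 21/46 + 25/46 = 1. Resulting codeword lengths (in the order the probabilities were given): (1, 2, 2). L_avg = sum(p_i * l_i) = 21/46*1 + 11/46*2 + 7/23*2 = 71/46 = 1.5435

1.5435 bits


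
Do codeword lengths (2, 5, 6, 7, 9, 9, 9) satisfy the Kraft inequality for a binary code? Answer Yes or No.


Kraft sum = sum(2^(-l_i)) = 0.3105, need <= 1. Result: satisfied (a binary prefix-free code with these lengths exists)

Yes


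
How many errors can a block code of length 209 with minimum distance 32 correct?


Correction capability = floor((d-1)/2) = floor((32-1)/2) = 15

15 errors


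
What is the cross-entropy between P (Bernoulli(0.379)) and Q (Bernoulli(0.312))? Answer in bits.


H(P,Q) = -p*log2(q) - (1-p)*log2(1-q). -0.379*log2(0.312) = 0.636865; -0.621*log2(0.688) = 0.335042. H(P,Q) = 0.636865 + 0.335042 = 0.9719

0.9719 bits


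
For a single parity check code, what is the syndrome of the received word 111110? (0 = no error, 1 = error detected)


Syndrome = XOR of all bits = 1 XOR 1 XOR 1 XOR 1 XOR 1 XOR 0 = 1

1


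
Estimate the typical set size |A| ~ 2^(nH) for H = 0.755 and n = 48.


log2|A_typical| = nH = 48 * 0.755 = 36.24, so |A_typical| ~ 2^36.24 = 8.116e+10

8.116e+10


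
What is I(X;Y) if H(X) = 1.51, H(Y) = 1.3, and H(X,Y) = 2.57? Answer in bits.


I(X;Y) = H(X) + H(Y) - H(X,Y) = 1.51 + 1.3 - 2.57 = 0.24

0.24 bits


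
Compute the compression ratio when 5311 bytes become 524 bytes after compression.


Ratio = original / compressed = 5311 / 524 = 10.1355

10.1355


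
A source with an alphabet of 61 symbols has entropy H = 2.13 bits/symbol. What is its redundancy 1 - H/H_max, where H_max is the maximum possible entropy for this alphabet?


H_max = log2(K) = log2(61) = 5.9307 bits/symbol. Redundancy = 1 - H/H_max = 1 - 2.13/5.9307 = 1 - 0.3591 = 0.6409

0.6409


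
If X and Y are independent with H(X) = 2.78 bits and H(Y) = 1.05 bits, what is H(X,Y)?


For independent variables, H(X,Y) = H(X) + H(Y) = 2.78 + 1.05 = 3.83

3.83 bits


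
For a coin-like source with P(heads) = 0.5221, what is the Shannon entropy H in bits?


H = -p*log2(p) - (1-p)*log2(1-p). -0.5221*log2(0.5221) = 0.489522; -0.4779*log2(0.4779) = 0.509068. H = 0.489522 + 0.509068 = 0.9986

0.9986 bits


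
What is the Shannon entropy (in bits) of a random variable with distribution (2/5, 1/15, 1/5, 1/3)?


H = -sum(p_i * log2(p_i)). Terms: -(2/5)*log2(2/5) = 0.528771; -(1/15)*log2(1/15) = 0.260459; -(1/5)*log2(1/5) = 0.464386; -(1/3)*log2(1/3) = 0.528321. H = 0.528771 + 0.260459 + 0.464386 + 0.528321 = 1.7819

1.7819 bits


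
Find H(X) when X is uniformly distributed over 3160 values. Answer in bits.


H = log2(n) = log2(3160) = 11.6257

11.6257 bits


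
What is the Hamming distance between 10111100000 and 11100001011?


Count differing positions: . ^ . ^ ^ ^ . ^ . ^ ^ = 7 differences

7


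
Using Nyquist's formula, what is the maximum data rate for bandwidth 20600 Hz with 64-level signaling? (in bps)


Rate = 2 * B * log2(M) = 2 * 20600 * 6.0 = 247200.0

247200.0 bps


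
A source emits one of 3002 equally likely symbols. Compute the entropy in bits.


H = log2(n) = log2(3002) = 11.5517

11.5517 bits


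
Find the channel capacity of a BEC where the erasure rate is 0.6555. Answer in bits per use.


C = 1 - epsilon = 1 - 0.6555 = 0.3445

0.3445 bits


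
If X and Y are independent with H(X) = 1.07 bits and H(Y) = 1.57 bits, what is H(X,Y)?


For independent variables, H(X,Y) = H(X) + H(Y) = 1.07 + 1.57 = 2.64

2.64 bits


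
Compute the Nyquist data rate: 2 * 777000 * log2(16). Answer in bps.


Rate = 2 * B * log2(M) = 2 * 777000 * 4.0 = 6216000.0

6216000.0 bps


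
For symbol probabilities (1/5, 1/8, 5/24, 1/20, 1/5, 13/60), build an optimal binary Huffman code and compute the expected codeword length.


Huffman construction (repeatedly merge the two least-probable nodes; each merge adds 1 bit to every symbol beneath it): 1/20 + 1/8 = 7/40; 7/40 + 1/5 = 3/8; 1/5 + 5/24 = 49/120; 13/60 + 3/8 = 71/120; 49/120 + 71/120 = 1. Resulting codeword lengths (in the order the probabilities were given): (3, 4, 2, 4, 2, 2). L_avg = sum(p_i * l_i) = 1/5*3 + 1/8*4 + 5/24*2 + 1/20*4 + 1/5*2 + 13/60*2 = 51/20 = 2.55

2.55 bits


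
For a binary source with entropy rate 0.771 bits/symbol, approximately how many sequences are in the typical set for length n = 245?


log2|A_typical| = nH = 245 * 0.771 = 188.895, so |A_typical| ~ 2^188.895 = 7.296e+56

7.296e+56


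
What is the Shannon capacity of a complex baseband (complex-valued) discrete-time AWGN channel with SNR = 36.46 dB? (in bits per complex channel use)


SNR_linear = 10^(36.46/10) = 4425.8837; C = log2(1 + SNR_linear) = log2(1 + 4425.8837) = 12.1121

12.1121 bits/channel use


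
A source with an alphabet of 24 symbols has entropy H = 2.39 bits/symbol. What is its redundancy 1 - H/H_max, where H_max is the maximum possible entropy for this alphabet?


H_max = log2(K) = log2(24) = 4.585 bits/symbol. Redundancy = 1 - H/H_max = 1 - 2.39/4.585 = 1 - 0.5213 = 0.4787

0.4787


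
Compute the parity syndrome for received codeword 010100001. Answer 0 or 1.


Syndrome = XOR of all bits = 0 XOR 1 XOR 0 XOR 1 XOR 0 XOR 0 XOR 0 XOR 0 XOR 1 = 1

1


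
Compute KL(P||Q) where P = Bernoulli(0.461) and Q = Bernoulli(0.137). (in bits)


KL = p*log2(p/q) + (1-p)*log2((1-p)/(1-q)) = 0.461*log2(0.461/0.137) + 0.539*log2(0.539/0.863) = 0.441

0.441 bits


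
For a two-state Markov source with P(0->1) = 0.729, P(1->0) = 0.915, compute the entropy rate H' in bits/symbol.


Stationary distribution: pi_0 = p10/(p01+p10) = 0.5566, pi_1 = 0.4434. Entropy rate H' = pi_0*H(p01) + pi_1*H(p10) = 0.5566*0.8429 + 0.4434*0.4196 = 0.6552

0.6552 bits/symbol


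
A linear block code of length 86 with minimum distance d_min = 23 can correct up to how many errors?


Correction capability = floor((d-1)/2) = floor((23-1)/2) = 11

11 errors


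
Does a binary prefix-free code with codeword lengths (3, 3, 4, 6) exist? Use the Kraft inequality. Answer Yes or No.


Kraft sum = sum(2^(-l_i)) = 0.3281, need <= 1. Result: satisfied (a binary prefix-free code with these lengths exists)

Yes


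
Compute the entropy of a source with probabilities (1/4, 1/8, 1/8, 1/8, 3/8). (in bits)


H = -sum(p_i * log2(p_i)). Terms: -(1/4)*log2(1/4) = 0.500000; -(1/8)*log2(1/8) = 0.375000; -(1/8)*log2(1/8) = 0.375000; -(1/8)*log2(1/8) = 0.375000; -(3/8)*log2(3/8) = 0.530639. H = 0.500000 + 0.375000 + 0.375000 + 0.375000 + 0.530639 = 2.1556

2.1556 bits


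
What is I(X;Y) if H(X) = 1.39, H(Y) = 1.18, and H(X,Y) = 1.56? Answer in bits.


I(X;Y) = H(X) + H(Y) - H(X,Y) = 1.39 + 1.18 - 1.56 = 1.01

1.01 bits


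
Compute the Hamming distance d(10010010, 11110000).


Count differing positions: . ^ ^ . . . ^ . = 3 differences

3


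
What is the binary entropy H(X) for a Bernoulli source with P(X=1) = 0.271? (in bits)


H = -p*log2(p) - (1-p)*log2(1-p). -0.271*log2(0.271) = 0.510465; -0.729*log2(0.729) = 0.332431. H = 0.510465 + 0.332431 = 0.8429

0.8429 bits


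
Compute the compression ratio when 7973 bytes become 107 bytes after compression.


Ratio = original / compressed = 7973 / 107 = 74.514

74.514


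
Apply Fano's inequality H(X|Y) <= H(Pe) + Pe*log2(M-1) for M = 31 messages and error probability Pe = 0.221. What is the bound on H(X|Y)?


H(Pe) = -Pe*log2(Pe) - (1-Pe)*log2(1-Pe) = -0.221*log2(0.221) - 0.779*log2(0.779) = 0.481312 + 0.280677 = 0.762. Pe*log2(M-1) = 0.221*log2(30) = 1.084423. Bound = H(Pe) + Pe*log2(M-1) = 0.481312 + 0.280677 + 1.084423 = 1.8464

1.8464 bits


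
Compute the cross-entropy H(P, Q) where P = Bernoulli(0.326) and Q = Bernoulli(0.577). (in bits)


H(P,Q) = -p*log2(q) - (1-p)*log2(1-q). -0.326*log2(0.577) = 0.258634; -0.674*log2(0.423) = 0.836616. H(P,Q) = 0.258634 + 0.836616 = 1.0953

1.0953 bits


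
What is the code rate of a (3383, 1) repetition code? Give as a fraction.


Rate = k/n = 1/3383

1/3383


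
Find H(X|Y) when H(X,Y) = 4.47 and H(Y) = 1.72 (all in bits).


H(X|Y) = H(X,Y) - H(Y) = 4.47 - 1.72 = 2.75

2.75 bits


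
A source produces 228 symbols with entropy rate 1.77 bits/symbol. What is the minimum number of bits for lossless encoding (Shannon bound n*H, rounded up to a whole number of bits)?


Minimum bits >= n * H = 228 * 1.77 = 403.56, rounded up to a whole number of bits = 404

404 bits


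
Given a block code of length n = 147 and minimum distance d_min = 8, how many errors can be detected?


Detection capability = d_min - 1 = 8 - 1 = 7

7 errors


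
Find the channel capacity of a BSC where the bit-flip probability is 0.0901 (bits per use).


H(p) = -p*log2(p) - (1-p)*log2(1-p) = -0.0901*log2(0.0901) - 0.9099*log2(0.9099) = 0.312857 + 0.123947 = 0.4368. C = 1 - H(p) = 1 - 0.4368 = 0.5632

0.5632 bits


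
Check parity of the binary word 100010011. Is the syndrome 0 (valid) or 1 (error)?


Syndrome = XOR of all bits = 1 XOR 0 XOR 0 XOR 0 XOR 1 XOR 0 XOR 0 XOR 1 XOR 1 = 0

0


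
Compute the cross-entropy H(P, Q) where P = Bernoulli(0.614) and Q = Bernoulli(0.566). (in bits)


H(P,Q) = -p*log2(q) - (1-p)*log2(1-q). -0.614*log2(0.566) = 0.504171; -0.386*log2(0.434) = 0.464834. H(P,Q) = 0.504171 + 0.464834 = 0.969

0.969 bits


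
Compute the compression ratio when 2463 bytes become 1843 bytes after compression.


Ratio = original / compressed = 2463 / 1843 = 1.3364

1.3364


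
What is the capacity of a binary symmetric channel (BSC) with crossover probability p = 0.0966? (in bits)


H(p) = -p*log2(p) - (1-p)*log2(1-p) = -0.0966*log2(0.0966) - 0.9034*log2(0.9034) = 0.325719 + 0.132405 = 0.4581. C = 1 - H(p) = 1 - 0.4581 = 0.5419

0.5419 bits


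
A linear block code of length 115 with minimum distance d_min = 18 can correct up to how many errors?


Correction capability = floor((d-1)/2) = floor((18-1)/2) = 8

8 errors


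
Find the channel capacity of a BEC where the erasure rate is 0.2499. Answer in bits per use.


C = 1 - epsilon = 1 - 0.2499 = 0.7501

0.7501 bits


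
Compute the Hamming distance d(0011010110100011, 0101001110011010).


Count differing positions: . ^ ^ . . ^ ^ . . . ^ ^ ^ . . ^ = 8 differences

8


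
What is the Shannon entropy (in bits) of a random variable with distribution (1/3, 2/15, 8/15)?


H = -sum(p_i * log2(p_i)). Terms: -(1/3)*log2(1/3) = 0.528321; -(2/15)*log2(2/15) = 0.387585; -(8/15)*log2(8/15) = 0.483675. H = 0.528321 + 0.387585 + 0.483675 = 1.3996

1.3996 bits


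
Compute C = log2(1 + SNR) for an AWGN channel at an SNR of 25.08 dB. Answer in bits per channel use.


SNR_linear = 10^(25.08/10) = 322.1069; C = log2(1 + SNR_linear) = log2(1 + 322.1069) = 8.3359

8.3359 bits/channel use


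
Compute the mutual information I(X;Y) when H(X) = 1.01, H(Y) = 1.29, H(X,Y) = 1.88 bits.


I(X;Y) = H(X) + H(Y) - H(X,Y) = 1.01 + 1.29 - 1.88 = 0.42

0.42 bits


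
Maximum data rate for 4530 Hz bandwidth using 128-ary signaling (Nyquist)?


Rate = 2 * B * log2(M) = 2 * 4530 * 7.0 = 63420.0

63420.0 bps


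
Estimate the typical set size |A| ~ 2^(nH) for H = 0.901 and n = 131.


log2|A_typical| = nH = 131 * 0.901 = 118.031, so |A_typical| ~ 2^118.031 = 3.395e+35

3.395e+35


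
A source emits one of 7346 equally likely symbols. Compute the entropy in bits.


H = log2(n) = log2(7346) = 12.8427

12.8427 bits


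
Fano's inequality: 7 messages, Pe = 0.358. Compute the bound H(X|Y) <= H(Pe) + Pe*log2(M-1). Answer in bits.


H(Pe) = -Pe*log2(Pe) - (1-Pe)*log2(1-Pe) = -0.358*log2(0.358) - 0.642*log2(0.642) = 0.530545 + 0.410466 = 0.941. Pe*log2(M-1) = 0.358*log2(6) = 0.925417. Bound = H(Pe) + Pe*log2(M-1) = 0.530545 + 0.410466 + 0.925417 = 1.8664

1.8664 bits


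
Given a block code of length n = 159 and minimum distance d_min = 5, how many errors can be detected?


Detection capability = d_min - 1 = 5 - 1 = 4

4 errors


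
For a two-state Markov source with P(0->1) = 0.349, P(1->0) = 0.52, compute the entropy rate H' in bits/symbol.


Stationary distribution: pi_0 = p10/(p01+p10) = 0.5984, pi_1 = 0.4016. Entropy rate H' = pi_0*H(p01) + pi_1*H(p10) = 0.5984*0.9332 + 0.4016*0.9988 = 0.9595

0.9595 bits/symbol


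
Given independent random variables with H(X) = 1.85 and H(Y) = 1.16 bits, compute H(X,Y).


For independent variables, H(X,Y) = H(X) + H(Y) = 1.85 + 1.16 = 3.01

3.01 bits


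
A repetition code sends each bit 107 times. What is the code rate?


Rate = k/n = 1/107

1/107


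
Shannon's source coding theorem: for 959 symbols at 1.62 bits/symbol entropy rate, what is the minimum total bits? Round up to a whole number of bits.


Minimum bits >= n * H = 959 * 1.62 = 1553.58, rounded up to a whole number of bits = 1554

1554 bits


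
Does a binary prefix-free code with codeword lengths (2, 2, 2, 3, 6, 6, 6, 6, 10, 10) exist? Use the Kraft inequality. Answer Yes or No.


Kraft sum = sum(2^(-l_i)) = 0.9395, need <= 1. Result: satisfied (a binary prefix-free code with these lengths exists)

Yes


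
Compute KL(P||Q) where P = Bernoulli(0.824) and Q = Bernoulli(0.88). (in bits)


KL = p*log2(p/q) + (1-p)*log2((1-p)/(1-q)) = 0.824*log2(0.824/0.88) + 0.176*log2(0.176/0.12) = 0.0191

0.0191 bits


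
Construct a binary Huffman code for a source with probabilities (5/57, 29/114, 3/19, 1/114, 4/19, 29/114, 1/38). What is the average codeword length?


Huffman construction (repeatedly merge the two least-probable nodes; each merge adds 1 bit to every symbol beneath it): 1/114 + 1/38 = 2/57; 2/57 + 5/57 = 7/57; 7/57 + 3/19 = 16/57; 4/19 + 29/114 = 53/114; 29/114 + 16/57 = 61/114; 53/114 + 61/114 = 1. Resulting codeword lengths (in the order the probabilities were given): (4, 2, 3, 5, 2, 2, 5). L_avg = sum(p_i * l_i) = 5/57*4 + 29/114*2 + 3/19*3 + 1/114*5 + 4/19*2 + 29/114*2 + 1/38*5 = 139/57 = 2.4386

2.4386 bits


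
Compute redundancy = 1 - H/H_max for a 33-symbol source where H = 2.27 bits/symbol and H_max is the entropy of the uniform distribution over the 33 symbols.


H_max = log2(K) = log2(33) = 5.0444 bits/symbol. Redundancy = 1 - H/H_max = 1 - 2.27/5.0444 = 1 - 0.45 = 0.55

0.55


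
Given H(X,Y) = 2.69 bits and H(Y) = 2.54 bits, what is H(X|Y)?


H(X|Y) = H(X,Y) - H(Y) = 2.69 - 2.54 = 0.15

0.15 bits


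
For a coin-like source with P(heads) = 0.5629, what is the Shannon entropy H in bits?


H = -p*log2(p) - (1-p)*log2(1-p). -0.5629*log2(0.5629) = 0.466672; -0.4371*log2(0.4371) = 0.521882. H = 0.466672 + 0.521882 = 0.9886

0.9886 bits


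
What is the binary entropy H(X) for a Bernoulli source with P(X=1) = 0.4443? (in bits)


H = -p*log2(p) - (1-p)*log2(1-p). -0.4443*log2(0.4443) = 0.520006; -0.5557*log2(0.5557) = 0.471023. H = 0.520006 + 0.471023 = 0.991

0.991 bits


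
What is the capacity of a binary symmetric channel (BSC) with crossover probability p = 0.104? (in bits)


H(p) = -p*log2(p) - (1-p)*log2(1-p) = -0.104*log2(0.104) - 0.896*log2(0.896) = 0.339596 + 0.141953 = 0.4815. C = 1 - H(p) = 1 - 0.4815 = 0.5185

0.5185 bits


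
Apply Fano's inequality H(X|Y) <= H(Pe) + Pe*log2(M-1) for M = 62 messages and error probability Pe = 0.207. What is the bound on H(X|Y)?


H(Pe) = -Pe*log2(Pe) - (1-Pe)*log2(1-Pe) = -0.207*log2(0.207) - 0.793*log2(0.793) = 0.470366 + 0.265344 = 0.7357. Pe*log2(M-1) = 0.207*log2(61) = 1.227663. Bound = H(Pe) + Pe*log2(M-1) = 0.470366 + 0.265344 + 1.227663 = 1.9634

1.9634 bits


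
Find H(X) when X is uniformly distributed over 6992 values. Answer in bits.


H = log2(n) = log2(6992) = 12.7715

12.7715 bits


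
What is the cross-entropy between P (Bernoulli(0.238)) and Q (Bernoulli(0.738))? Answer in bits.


H(P,Q) = -p*log2(q) - (1-p)*log2(1-q). -0.238*log2(0.738) = 0.104317; -0.762*log2(0.262) = 1.472459. H(P,Q) = 0.104317 + 1.472459 = 1.5768

1.5768 bits


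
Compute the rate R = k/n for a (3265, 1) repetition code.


Rate = k/n = 1/3265

1/3265


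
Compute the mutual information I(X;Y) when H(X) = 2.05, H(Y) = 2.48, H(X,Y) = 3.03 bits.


I(X;Y) = H(X) + H(Y) - H(X,Y) = 2.05 + 2.48 - 3.03 = 1.5

1.5 bits


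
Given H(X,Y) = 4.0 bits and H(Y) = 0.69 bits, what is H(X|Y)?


H(X|Y) = H(X,Y) - H(Y) = 4.0 - 0.69 = 3.31

3.31 bits


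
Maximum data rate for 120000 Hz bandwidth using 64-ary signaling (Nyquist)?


Rate = 2 * B * log2(M) = 2 * 120000 * 6.0 = 1440000.0

1440000.0 bps


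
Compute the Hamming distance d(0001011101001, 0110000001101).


Count differing positions: . ^ ^ ^ . ^ ^ ^ . . ^ . . = 7 differences

7


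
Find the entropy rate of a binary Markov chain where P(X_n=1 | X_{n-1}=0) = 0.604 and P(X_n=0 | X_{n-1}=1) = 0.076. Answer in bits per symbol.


Stationary distribution: pi_0 = p10/(p01+p10) = 0.1118, pi_1 = 0.8882. Entropy rate H' = pi_0*H(p01) + pi_1*H(p10) = 0.1118*0.9686 + 0.8882*0.3879 = 0.4528

0.4528 bits/symbol


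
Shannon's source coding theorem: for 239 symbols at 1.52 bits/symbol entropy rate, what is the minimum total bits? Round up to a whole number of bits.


Minimum bits >= n * H = 239 * 1.52 = 363.28, rounded up to a whole number of bits = 364

364 bits


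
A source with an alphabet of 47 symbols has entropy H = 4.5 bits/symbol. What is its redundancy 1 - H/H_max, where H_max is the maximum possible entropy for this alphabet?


H_max = log2(K) = log2(47) = 5.5546 bits/symbol. Redundancy = 1 - H/H_max = 1 - 4.5/5.5546 = 1 - 0.8101 = 0.1899

0.1899


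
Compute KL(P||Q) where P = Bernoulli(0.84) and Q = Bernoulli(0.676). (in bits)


KL = p*log2(p/q) + (1-p)*log2((1-p)/(1-q)) = 0.84*log2(0.84/0.676) + 0.16*log2(0.16/0.324) = 0.1004

0.1004 bits


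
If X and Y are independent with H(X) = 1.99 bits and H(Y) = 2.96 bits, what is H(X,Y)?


For independent variables, H(X,Y) = H(X) + H(Y) = 1.99 + 2.96 = 4.95

4.95 bits


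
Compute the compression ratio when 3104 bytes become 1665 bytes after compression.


Ratio = original / compressed = 3104 / 1665 = 1.8643

1.8643


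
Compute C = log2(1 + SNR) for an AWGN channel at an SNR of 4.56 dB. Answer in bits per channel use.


SNR_linear = 10^(4.56/10) = 2.8576; C = log2(1 + SNR_linear) = log2(1 + 2.8576) = 1.9477

1.9477 bits/channel use


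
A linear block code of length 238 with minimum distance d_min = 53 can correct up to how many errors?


Correction capability = floor((d-1)/2) = floor((53-1)/2) = 26

26 errors


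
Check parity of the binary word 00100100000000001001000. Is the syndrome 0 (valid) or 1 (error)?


Syndrome = XOR of all bits = 0 XOR 0 XOR 1 XOR 0 XOR 0 XOR 1 XOR 0 XOR 0 XOR 0 XOR 0 XOR 0 XOR 0 XOR 0 XOR 0 XOR 0 XOR 0 XOR 1 XOR 0 XOR 0 XOR 1 XOR 0 XOR 0 XOR 0 = 0

0


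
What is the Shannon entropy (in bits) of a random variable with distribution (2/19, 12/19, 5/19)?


H = -sum(p_i * log2(p_i)). Terms: -(2/19)*log2(2/19) = 0.341887; -(12/19)*log2(12/19) = 0.418715; -(5/19)*log2(5/19) = 0.506842. H = 0.341887 + 0.418715 + 0.506842 = 1.2674

1.2674 bits


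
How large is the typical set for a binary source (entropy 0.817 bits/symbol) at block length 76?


log2|A_typical| = nH = 76 * 0.817 = 62.092, so |A_typical| ~ 2^62.092 = 4.915e+18

4.915e+18


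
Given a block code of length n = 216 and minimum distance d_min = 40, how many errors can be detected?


Detection capability = d_min - 1 = 40 - 1 = 39

39 errors


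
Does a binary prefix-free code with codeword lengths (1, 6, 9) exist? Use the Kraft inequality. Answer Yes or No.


Kraft sum = sum(2^(-l_i)) = 0.5176, need <= 1. Result: satisfied (a binary prefix-free code with these lengths exists)

Yes


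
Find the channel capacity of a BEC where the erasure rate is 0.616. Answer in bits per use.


C = 1 - epsilon = 1 - 0.616 = 0.384

0.384 bits


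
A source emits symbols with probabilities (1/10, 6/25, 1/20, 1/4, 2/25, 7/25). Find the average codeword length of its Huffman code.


Huffman construction (repeatedly merge the two least-probable nodes; each merge adds 1 bit to every symbol beneath it): 1/20 + 2/25 = 13/100; 1/10 + 13/100 = 23/100; 23/100 + 6/25 = 47/100; 1/4 + 7/25 = 53/100; 47/100 + 53/100 = 1. Resulting codeword lengths (in the order the probabilities were given): (3, 2, 4, 2, 4, 2). L_avg = sum(p_i * l_i) = 1/10*3 + 6/25*2 + 1/20*4 + 1/4*2 + 2/25*4 + 7/25*2 = 59/25 = 2.36

2.36 bits


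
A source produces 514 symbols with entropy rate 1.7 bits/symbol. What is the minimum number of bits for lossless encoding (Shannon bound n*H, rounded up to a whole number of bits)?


Minimum bits >= n * H = 514 * 1.7 = 873.8, rounded up to a whole number of bits = 874

874 bits


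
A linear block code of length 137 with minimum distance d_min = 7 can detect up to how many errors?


Detection capability = d_min - 1 = 7 - 1 = 6

6 errors


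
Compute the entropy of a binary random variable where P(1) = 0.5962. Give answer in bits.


H = -p*log2(p) - (1-p)*log2(1-p). -0.5962*log2(0.5962) = 0.444844; -0.4038*log2(0.4038) = 0.528286. H = 0.444844 + 0.528286 = 0.9731

0.9731 bits


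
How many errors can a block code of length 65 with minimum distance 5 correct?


Correction capability = floor((d-1)/2) = floor((5-1)/2) = 2

2 errors


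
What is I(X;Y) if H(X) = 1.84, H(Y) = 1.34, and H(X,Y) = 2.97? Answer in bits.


I(X;Y) = H(X) + H(Y) - H(X,Y) = 1.84 + 1.34 - 2.97 = 0.21

0.21 bits


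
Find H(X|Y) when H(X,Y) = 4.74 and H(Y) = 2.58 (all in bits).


H(X|Y) = H(X,Y) - H(Y) = 4.74 - 2.58 = 2.16

2.16 bits


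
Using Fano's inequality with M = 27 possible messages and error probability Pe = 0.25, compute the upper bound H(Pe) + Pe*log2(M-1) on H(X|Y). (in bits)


H(Pe) = -Pe*log2(Pe) - (1-Pe)*log2(1-Pe) = -0.25*log2(0.25) - 0.75*log2(0.75) = 0.500000 + 0.311278 = 0.8113. Pe*log2(M-1) = 0.25*log2(26) = 1.175110. Bound = H(Pe) + Pe*log2(M-1) = 0.500000 + 0.311278 + 1.175110 = 1.9864

1.9864 bits


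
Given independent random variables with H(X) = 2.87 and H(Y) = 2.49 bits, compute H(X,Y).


For independent variables, H(X,Y) = H(X) + H(Y) = 2.87 + 2.49 = 5.36

5.36 bits


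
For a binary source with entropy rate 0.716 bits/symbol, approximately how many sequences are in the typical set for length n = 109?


log2|A_typical| = nH = 109 * 0.716 = 78.044, so |A_typical| ~ 2^78.044 = 3.116e+23

3.116e+23


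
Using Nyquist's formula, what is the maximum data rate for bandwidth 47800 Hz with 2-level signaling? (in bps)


Rate = 2 * B * log2(M) = 2 * 47800 * 1.0 = 95600.0

95600.0 bps


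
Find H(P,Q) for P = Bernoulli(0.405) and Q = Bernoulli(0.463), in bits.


H(P,Q) = -p*log2(q) - (1-p)*log2(1-q). -0.405*log2(0.463) = 0.449921; -0.595*log2(0.537) = 0.533719. H(P,Q) = 0.449921 + 0.533719 = 0.9836

0.9836 bits


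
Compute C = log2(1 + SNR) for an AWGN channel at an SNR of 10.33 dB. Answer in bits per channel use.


SNR_linear = 10^(10.33/10) = 10.7895; C = log2(1 + SNR_linear) = log2(1 + 10.7895) = 3.5594

3.5594 bits/channel use


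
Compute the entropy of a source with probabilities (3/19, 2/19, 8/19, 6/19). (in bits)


H = -sum(p_i * log2(p_i)). Terms: -(3/19)*log2(3/19) = 0.420468; -(2/19)*log2(2/19) = 0.341887; -(8/19)*log2(8/19) = 0.525443; -(6/19)*log2(6/19) = 0.525147. H = 0.420468 + 0.341887 + 0.525443 + 0.525147 = 1.8129

1.8129 bits


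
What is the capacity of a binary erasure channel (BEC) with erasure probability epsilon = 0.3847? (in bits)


C = 1 - epsilon = 1 - 0.3847 = 0.6153

0.6153 bits


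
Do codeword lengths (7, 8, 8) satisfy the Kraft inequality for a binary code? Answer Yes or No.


Kraft sum = sum(2^(-l_i)) = 0.0156, need <= 1. Result: satisfied (a binary prefix-free code with these lengths exists)

Yes


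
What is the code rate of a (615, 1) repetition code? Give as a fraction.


Rate = k/n = 1/615

1/615


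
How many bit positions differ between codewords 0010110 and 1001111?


Count differing positions: ^ . ^ ^ . . ^ = 4 differences

4


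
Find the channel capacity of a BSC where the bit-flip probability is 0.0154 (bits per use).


H(p) = -p*log2(p) - (1-p)*log2(1-p) = -0.0154*log2(0.0154) - 0.9846*log2(0.9846) = 0.092722 + 0.022046 = 0.1148. C = 1 - H(p) = 1 - 0.1148 = 0.8852

0.8852 bits


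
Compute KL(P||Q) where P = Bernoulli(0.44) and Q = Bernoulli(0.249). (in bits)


KL = p*log2(p/q) + (1-p)*log2((1-p)/(1-q)) = 0.44*log2(0.44/0.249) + 0.56*log2(0.56/0.751) = 0.1243

0.1243 bits


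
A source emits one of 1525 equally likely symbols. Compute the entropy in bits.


H = log2(n) = log2(1525) = 10.5746

10.5746 bits


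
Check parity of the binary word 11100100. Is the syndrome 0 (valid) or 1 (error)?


Syndrome = XOR of all bits = 1 XOR 1 XOR 1 XOR 0 XOR 0 XOR 1 XOR 0 XOR 0 = 0

0


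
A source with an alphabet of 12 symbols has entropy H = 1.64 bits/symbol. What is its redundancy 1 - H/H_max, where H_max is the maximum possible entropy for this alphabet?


H_max = log2(K) = log2(12) = 3.585 bits/symbol. Redundancy = 1 - H/H_max = 1 - 1.64/3.585 = 1 - 0.4575 = 0.5425

0.5425


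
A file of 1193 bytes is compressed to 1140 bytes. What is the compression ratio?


Ratio = original / compressed = 1193 / 1140 = 1.0465

1.0465


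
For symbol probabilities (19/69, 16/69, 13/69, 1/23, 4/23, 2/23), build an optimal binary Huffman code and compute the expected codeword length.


Huffman construction (repeatedly merge the two least-probable nodes; each merge adds 1 bit to every symbol beneath it): 1/23 + 2/23 = 3/23; 3/23 + 4/23 = 7/23; 13/69 + 16/69 = 29/69; 19/69 + 7/23 = 40/69; 29/69 + 40/69 = 1. Resulting codeword lengths (in the order the probabilities were given): (2, 2, 2, 4, 3, 4). L_avg = sum(p_i * l_i) = 19/69*2 + 16/69*2 + 13/69*2 + 1/23*4 + 4/23*3 + 2/23*4 = 56/23 = 2.4348

2.4348 bits


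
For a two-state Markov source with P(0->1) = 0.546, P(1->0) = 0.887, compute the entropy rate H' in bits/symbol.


Stationary distribution: pi_0 = p10/(p01+p10) = 0.619, pi_1 = 0.381. Entropy rate H' = pi_0*H(p01) + pi_1*H(p10) = 0.619*0.9939 + 0.381*0.5089 = 0.8091

0.8091 bits/symbol


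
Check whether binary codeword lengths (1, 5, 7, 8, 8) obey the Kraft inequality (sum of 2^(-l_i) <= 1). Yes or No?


Kraft sum = sum(2^(-l_i)) = 0.5469, need <= 1. Result: satisfied (a binary prefix-free code with these lengths exists)

Yes


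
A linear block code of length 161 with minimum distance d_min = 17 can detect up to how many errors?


Detection capability = d_min - 1 = 17 - 1 = 16

16 errors


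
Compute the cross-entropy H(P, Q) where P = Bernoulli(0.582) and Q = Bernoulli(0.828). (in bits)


H(P,Q) = -p*log2(q) - (1-p)*log2(1-q). -0.582*log2(0.828) = 0.158477; -0.418*log2(0.172) = 1.061519. H(P,Q) = 0.158477 + 1.061519 = 1.22

1.22 bits


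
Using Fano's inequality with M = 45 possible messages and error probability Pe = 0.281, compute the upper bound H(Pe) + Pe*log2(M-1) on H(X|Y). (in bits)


H(Pe) = -Pe*log2(Pe) - (1-Pe)*log2(1-Pe) = -0.281*log2(0.281) - 0.719*log2(0.719) = 0.514612 + 0.342198 = 0.8568. Pe*log2(M-1) = 0.281*log2(44) = 1.534100. Bound = H(Pe) + Pe*log2(M-1) = 0.514612 + 0.342198 + 1.534100 = 2.3909

2.3909 bits


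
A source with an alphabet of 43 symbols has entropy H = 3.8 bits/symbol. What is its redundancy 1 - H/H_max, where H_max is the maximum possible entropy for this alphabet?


H_max = log2(K) = log2(43) = 5.4263 bits/symbol. Redundancy = 1 - H/H_max = 1 - 3.8/5.4263 = 1 - 0.7003 = 0.2997

0.2997


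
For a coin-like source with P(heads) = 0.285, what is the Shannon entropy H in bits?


H = -p*log2(p) - (1-p)*log2(1-p). -0.285*log2(0.285) = 0.516125; -0.715*log2(0.715) = 0.346049. H = 0.516125 + 0.346049 = 0.8622

0.8622 bits


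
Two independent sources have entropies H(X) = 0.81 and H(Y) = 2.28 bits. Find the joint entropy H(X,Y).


For independent variables, H(X,Y) = H(X) + H(Y) = 0.81 + 2.28 = 3.09

3.09 bits


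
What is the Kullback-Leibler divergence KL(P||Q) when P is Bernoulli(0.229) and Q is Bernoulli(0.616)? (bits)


KL = p*log2(p/q) + (1-p)*log2((1-p)/(1-q)) = 0.229*log2(0.229/0.616) + 0.771*log2(0.771/0.384) = 0.4484

0.4484 bits


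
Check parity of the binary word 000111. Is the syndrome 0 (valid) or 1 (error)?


Syndrome = XOR of all bits = 0 XOR 0 XOR 0 XOR 1 XOR 1 XOR 1 = 1

1


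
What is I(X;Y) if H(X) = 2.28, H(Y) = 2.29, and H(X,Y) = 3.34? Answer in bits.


I(X;Y) = H(X) + H(Y) - H(X,Y) = 2.28 + 2.29 - 3.34 = 1.23

1.23 bits


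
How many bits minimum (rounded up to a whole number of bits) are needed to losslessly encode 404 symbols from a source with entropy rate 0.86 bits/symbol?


Minimum bits >= n * H = 404 * 0.86 = 347.44, rounded up to a whole number of bits = 348

348 bits


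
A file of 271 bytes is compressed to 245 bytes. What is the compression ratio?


Ratio = original / compressed = 271 / 245 = 1.1061

1.1061


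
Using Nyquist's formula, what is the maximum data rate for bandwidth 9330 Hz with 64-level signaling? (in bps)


Rate = 2 * B * log2(M) = 2 * 9330 * 6.0 = 111960.0

111960.0 bps


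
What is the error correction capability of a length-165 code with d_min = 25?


Correction capability = floor((d-1)/2) = floor((25-1)/2) = 12

12 errors


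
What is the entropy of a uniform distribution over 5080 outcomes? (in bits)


H = log2(n) = log2(5080) = 12.3106

12.3106 bits


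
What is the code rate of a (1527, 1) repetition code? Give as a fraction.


Rate = k/n = 1/1527

1/1527


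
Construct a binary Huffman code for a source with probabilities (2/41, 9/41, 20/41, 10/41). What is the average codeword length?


Huffman construction (repeatedly merge the two least-probable nodes; each merge adds 1 bit to every symbol beneath it): 2/41 + 9/41 = 11/41; 10/41 + 11/41 = 21/41; 20/41 + 21/41 = 1. Resulting codeword lengths (in the order the probabilities were given): (3, 3, 1, 2). L_avg = sum(p_i * l_i) = 2/41*3 + 9/41*3 + 20/41*1 + 10/41*2 = 73/41 = 1.7805

1.7805 bits


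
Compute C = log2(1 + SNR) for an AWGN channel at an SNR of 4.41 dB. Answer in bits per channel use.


SNR_linear = 10^(4.41/10) = 2.7606; C = log2(1 + SNR_linear) = log2(1 + 2.7606) = 1.911

1.911 bits/channel use


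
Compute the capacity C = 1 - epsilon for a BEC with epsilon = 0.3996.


C = 1 - epsilon = 1 - 0.3996 = 0.6004

0.6004 bits


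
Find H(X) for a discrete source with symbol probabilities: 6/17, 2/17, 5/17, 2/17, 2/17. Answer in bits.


H = -sum(p_i * log2(p_i)). Terms: -(6/17)*log2(6/17) = 0.530294; -(2/17)*log2(2/17) = 0.363231; -(5/17)*log2(5/17) = 0.519275; -(2/17)*log2(2/17) = 0.363231; -(2/17)*log2(2/17) = 0.363231. H = 0.530294 + 0.363231 + 0.519275 + 0.363231 + 0.363231 = 2.1393

2.1393 bits
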